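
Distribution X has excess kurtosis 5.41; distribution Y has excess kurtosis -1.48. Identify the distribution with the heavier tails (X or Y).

X

Higher excess kurtosis ⇒ heavier tails relative to the normal distribution.
5.41 vs -1.48: the larger is 5.41, so X has heavier tails. (X is leptokurtic — heavier-than-normal tails; the other is platykurtic.)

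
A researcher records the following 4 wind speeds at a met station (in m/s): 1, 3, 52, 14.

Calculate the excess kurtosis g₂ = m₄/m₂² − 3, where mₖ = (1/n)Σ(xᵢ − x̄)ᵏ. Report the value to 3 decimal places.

x̄ = 17.5000
Σ(xᵢ − x̄)² = 1685.0000 ⇒ m₂ = 421.25000
Σ(xᵢ − x̄)⁴ = 1535170.2500 ⇒ m₄ = 383792.56250
m₂² = 177451.56250
g₂ = m₄/m₂² − 3 = 2.16280 − 3 ≈ -0.837

-0.837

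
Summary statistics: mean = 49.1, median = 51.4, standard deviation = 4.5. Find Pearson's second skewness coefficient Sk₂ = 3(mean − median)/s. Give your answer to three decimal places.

Sk₂ = 3(49.1 − 51.4) / 4.5 = 3 × -2.3000 / 4.5
    = -6.9000 / 4.5 ≈ -1.533

-1.533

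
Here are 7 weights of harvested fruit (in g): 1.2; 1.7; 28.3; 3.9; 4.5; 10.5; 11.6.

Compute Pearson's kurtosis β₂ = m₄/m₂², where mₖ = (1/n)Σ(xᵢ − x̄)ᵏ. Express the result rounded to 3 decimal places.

x̄ = 8.8143
Σ(xᵢ − x̄)² = 541.6486 ⇒ m₂ = 77.37837
Σ(xᵢ − x̄)⁴ = 151087.8495 ⇒ m₄ = 21583.97850
m₂² = 5987.41173
β₂ = m₄/m₂² = 21583.97850 / 5987.41173 ≈ 3.605

3.605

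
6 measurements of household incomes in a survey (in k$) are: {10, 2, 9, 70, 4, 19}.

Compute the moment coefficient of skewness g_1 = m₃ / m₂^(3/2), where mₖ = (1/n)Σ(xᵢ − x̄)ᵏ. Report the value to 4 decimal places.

1.5875

x̄ = (10 + 2 + 9 + 70 + 4 + 19) / 6 = 19.0000
deviations (xᵢ − x̄): -9.0000, -17.0000, -10.0000, 51.0000, -15.0000, 0.0000
Σ(xᵢ − x̄)² = 3296.0000 ⇒ m₂ = 3296.0000/6 = 549.33333
Σ(xᵢ − x̄)³ = 122634.0000 ⇒ m₃ = 122634.0000/6 = 20439.00000
m₂^(3/2) = 549.33333^(1.5) = 12875.19837
g_1 = m₃ / m₂^(3/2) = 20439.00000 / 12875.19837 ≈ 1.5875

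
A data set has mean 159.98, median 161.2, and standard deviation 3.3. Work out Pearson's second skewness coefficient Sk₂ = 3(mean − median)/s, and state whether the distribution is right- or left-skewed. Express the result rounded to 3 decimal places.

Sk₂ = 3(159.98 − 161.2) / 3.3 = 3 × -1.2200 / 3.3
    = -3.6600 / 3.3 ≈ -1.109
Sk₂ < 0 ⇒ mean < median ⇒ left-skewed (negative skew).

-1.109, left-skewed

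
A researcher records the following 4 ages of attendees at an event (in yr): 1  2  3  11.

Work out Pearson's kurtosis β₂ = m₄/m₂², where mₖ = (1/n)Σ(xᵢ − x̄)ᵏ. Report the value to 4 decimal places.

x̄ = 4.2500
Σ(xᵢ − x̄)² = 62.7500 ⇒ m₂ = 15.68750
Σ(xᵢ − x̄)⁴ = 2215.5781 ⇒ m₄ = 553.89453
m₂² = 246.09766
β₂ = m₄/m₂² = 553.89453 / 246.09766 ≈ 2.2507

2.2507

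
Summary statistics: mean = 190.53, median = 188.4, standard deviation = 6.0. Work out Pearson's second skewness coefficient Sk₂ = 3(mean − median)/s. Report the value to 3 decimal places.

1.065

Sk₂ = 3(190.53 − 188.4) / 6.0 = 3 × 2.1300 / 6.0
    = 6.3900 / 6.0 ≈ 1.065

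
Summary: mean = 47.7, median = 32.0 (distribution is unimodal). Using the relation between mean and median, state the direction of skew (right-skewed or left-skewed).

mean − median = 47.7 − 32.0 = 15.7
mean > median ⇒ the longer tail is on the right ⇒ right-skewed (positively skewed).

right-skewed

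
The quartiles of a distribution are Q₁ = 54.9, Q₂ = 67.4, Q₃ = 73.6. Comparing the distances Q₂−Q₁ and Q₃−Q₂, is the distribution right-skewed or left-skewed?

left-skewed

Q₂ − Q₁ = 12.5;  Q₃ − Q₂ = 6.2
Q₂ − Q₁ > Q₃ − Q₂ ⇒ the lower half is more spread out ⇒ left-skewed.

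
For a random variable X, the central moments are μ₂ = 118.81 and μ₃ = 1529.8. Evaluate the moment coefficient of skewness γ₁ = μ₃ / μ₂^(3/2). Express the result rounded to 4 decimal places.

σ = √μ₂ = √118.81 = 10.90000
σ³ = μ₂^(3/2) = 1295.02900
γ₁ = μ₃/σ³ = 1529.8 / 1295.02900 ≈ 1.1813

1.1813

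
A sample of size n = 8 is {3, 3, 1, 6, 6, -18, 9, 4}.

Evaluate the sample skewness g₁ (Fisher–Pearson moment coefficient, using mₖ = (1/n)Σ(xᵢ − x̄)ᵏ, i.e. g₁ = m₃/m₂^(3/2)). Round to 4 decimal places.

x̄ = (3 + 3 + 1 + 6 + 6 - 18 + 9 + 4) / 8 = 1.7500
deviations (xᵢ − x̄): 1.2500, 1.2500, -0.7500, 4.2500, 4.2500, -19.7500, 7.2500, 2.2500
Σ(xᵢ − x̄)² = 487.5000 ⇒ m₂ = 487.5000/8 = 60.93750
Σ(xᵢ − x̄)³ = -7154.2500 ⇒ m₃ = -7154.2500/8 = -894.28125
m₂^(3/2) = 60.93750^(1.5) = 475.69321
g₁ = m₃ / m₂^(3/2) = -894.28125 / 475.69321 ≈ -1.8800

-1.8800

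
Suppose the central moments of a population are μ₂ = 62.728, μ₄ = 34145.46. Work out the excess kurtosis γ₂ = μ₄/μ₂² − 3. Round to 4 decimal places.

μ₂² = 62.728² = 3934.80198
μ₄/μ₂² = 34145.46 / 3934.80198 = 8.67781
γ₂ = 8.67781 − 3 ≈ 5.6778

5.6778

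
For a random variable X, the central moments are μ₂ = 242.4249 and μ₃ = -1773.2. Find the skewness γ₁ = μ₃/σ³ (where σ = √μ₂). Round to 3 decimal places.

-0.470

σ = √μ₂ = √242.4249 = 15.57000
σ³ = μ₂^(3/2) = 3774.55569
γ₁ = μ₃/σ³ = -1773.2 / 3774.55569 ≈ -0.470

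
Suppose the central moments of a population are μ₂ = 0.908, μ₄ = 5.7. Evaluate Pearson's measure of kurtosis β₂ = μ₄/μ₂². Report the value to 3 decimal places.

6.914

μ₂² = 0.908² = 0.82446
μ₄/μ₂² = 5.7 / 0.82446 = 6.91358
β₂ ≈ 6.914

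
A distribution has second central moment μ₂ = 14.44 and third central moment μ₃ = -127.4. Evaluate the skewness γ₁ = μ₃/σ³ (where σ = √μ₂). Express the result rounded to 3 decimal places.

-2.322

σ = √μ₂ = √14.44 = 3.80000
σ³ = μ₂^(3/2) = 54.87200
γ₁ = μ₃/σ³ = -127.4 / 54.87200 ≈ -2.322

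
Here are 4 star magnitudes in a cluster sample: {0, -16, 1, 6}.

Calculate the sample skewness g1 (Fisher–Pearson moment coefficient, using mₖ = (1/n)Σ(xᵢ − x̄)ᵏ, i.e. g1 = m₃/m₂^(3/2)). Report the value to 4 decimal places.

-0.8846

x̄ = (0 - 16 + 1 + 6) / 4 = -2.2500
deviations (xᵢ − x̄): 2.2500, -13.7500, 3.2500, 8.2500
Σ(xᵢ − x̄)² = 272.7500 ⇒ m₂ = 272.7500/4 = 68.18750
Σ(xᵢ − x̄)³ = -1992.3750 ⇒ m₃ = -1992.3750/4 = -498.09375
m₂^(3/2) = 68.18750^(1.5) = 563.06321
g1 = m₃ / m₂^(3/2) = -498.09375 / 563.06321 ≈ -0.8846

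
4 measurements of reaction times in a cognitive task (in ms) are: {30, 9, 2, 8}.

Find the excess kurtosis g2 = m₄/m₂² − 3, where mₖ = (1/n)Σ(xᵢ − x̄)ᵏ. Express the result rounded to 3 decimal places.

-0.800

x̄ = 12.2500
Σ(xᵢ − x̄)² = 448.7500 ⇒ m₂ = 112.18750
Σ(xᵢ − x̄)⁴ = 110740.3281 ⇒ m₄ = 27685.08203
m₂² = 12586.03516
g2 = m₄/m₂² − 3 = 2.19967 − 3 ≈ -0.800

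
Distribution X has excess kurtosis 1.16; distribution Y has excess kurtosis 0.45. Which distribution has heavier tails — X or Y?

X

Higher excess kurtosis ⇒ heavier tails relative to the normal distribution.
1.16 vs 0.45: the larger is 1.16, so X has heavier tails.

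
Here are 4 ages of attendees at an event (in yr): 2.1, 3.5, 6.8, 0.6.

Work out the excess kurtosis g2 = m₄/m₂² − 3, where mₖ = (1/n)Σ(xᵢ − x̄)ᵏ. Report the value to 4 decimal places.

x̄ = 3.2500
Σ(xᵢ − x̄)² = 21.0100 ⇒ m₂ = 5.25250
Σ(xᵢ − x̄)⁴ = 209.8914 ⇒ m₄ = 52.47286
m₂² = 27.58876
g2 = m₄/m₂² − 3 = 1.90197 − 3 ≈ -1.0980

-1.0980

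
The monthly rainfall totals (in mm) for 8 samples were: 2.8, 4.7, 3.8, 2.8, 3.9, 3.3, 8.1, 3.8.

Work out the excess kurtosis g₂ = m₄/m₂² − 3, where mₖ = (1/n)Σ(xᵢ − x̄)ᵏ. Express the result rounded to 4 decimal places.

x̄ = 4.1500
Σ(xᵢ − x̄)² = 20.5800 ⇒ m₂ = 2.57250
Σ(xᵢ − x̄)⁴ = 250.7285 ⇒ m₄ = 31.34106
m₂² = 6.61776
g₂ = m₄/m₂² − 3 = 4.73590 − 3 ≈ 1.7359

1.7359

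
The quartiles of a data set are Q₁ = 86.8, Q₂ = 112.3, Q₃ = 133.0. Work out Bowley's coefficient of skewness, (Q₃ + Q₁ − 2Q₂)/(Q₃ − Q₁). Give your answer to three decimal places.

numerator: Q₃ + Q₁ − 2Q₂ = 133.0 + 86.8 − 2×112.3 = -4.8000
denominator: Q₃ − Q₁ = 133.0 − 86.8 = 46.2000
Bowley skewness = -4.8000 / 46.2000 ≈ -0.104

-0.104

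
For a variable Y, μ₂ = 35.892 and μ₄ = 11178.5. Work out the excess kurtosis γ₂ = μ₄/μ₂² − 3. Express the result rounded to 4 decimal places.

5.6774

μ₂² = 35.892² = 1288.23566
μ₄/μ₂² = 11178.5 / 1288.23566 = 8.67737
γ₂ = 8.67737 − 3 ≈ 5.6774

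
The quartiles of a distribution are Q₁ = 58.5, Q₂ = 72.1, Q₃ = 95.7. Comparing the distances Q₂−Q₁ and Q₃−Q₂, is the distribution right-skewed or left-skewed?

Q₂ − Q₁ = 13.6;  Q₃ − Q₂ = 23.6
Q₃ − Q₂ > Q₂ − Q₁ ⇒ the upper half is more spread out ⇒ right-skewed.

right-skewed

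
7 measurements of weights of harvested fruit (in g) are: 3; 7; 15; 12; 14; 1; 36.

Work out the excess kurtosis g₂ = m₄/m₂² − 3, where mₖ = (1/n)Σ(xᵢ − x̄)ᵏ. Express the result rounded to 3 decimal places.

x̄ = 12.5714
Σ(xᵢ − x̄)² = 813.7143 ⇒ m₂ = 116.24490
Σ(xᵢ − x̄)⁴ = 328613.0262 ⇒ m₄ = 46944.71803
m₂² = 13512.87630
g₂ = m₄/m₂² − 3 = 3.47407 − 3 ≈ 0.474

0.474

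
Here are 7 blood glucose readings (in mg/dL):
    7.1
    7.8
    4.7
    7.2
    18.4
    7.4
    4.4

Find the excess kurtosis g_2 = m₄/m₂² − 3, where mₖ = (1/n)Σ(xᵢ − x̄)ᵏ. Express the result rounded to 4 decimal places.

x̄ = 8.1429
Σ(xᵢ − x̄)² = 133.7171 ⇒ m₂ = 19.10245
Σ(xᵢ − x̄)⁴ = 11407.9722 ⇒ m₄ = 1629.71031
m₂² = 364.90356
g_2 = m₄/m₂² − 3 = 4.46614 − 3 ≈ 1.4661

1.4661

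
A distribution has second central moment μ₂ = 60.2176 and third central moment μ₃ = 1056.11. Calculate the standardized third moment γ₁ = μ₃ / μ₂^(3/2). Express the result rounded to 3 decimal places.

σ = √μ₂ = √60.2176 = 7.76000
σ³ = μ₂^(3/2) = 467.28858
γ₁ = μ₃/σ³ = 1056.11 / 467.28858 ≈ 2.260

2.260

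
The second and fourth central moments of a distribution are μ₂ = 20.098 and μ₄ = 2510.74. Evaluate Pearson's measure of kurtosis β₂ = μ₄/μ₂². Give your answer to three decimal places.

6.216

μ₂² = 20.098² = 403.92960
μ₄/μ₂² = 2510.74 / 403.92960 = 6.21579
β₂ ≈ 6.216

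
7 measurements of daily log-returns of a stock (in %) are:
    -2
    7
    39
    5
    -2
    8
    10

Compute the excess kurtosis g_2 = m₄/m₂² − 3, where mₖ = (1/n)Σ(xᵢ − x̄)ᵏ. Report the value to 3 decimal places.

1.201

x̄ = 9.2857
Σ(xᵢ − x̄)² = 1163.4286 ⇒ m₂ = 166.20408
Σ(xᵢ − x̄)⁴ = 812393.4111 ⇒ m₄ = 116056.20158
m₂² = 27623.79675
g_2 = m₄/m₂² − 3 = 4.20131 − 3 ≈ 1.201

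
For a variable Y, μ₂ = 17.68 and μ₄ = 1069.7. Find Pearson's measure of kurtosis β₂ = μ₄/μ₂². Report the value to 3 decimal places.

μ₂² = 17.68² = 312.58240
μ₄/μ₂² = 1069.7 / 312.58240 = 3.42214
β₂ ≈ 3.422

3.422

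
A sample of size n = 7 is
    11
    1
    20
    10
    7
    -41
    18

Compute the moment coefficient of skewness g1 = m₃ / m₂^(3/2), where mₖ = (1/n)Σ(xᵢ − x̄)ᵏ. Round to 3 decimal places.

-1.646

x̄ = (11 + 1 + 20 + 10 + 7 - 41 + 18) / 7 = 3.7143
deviations (xᵢ − x̄): 7.2857, -2.7143, 16.2857, 6.2857, 3.2857, -44.7143, 14.2857
Σ(xᵢ − x̄)² = 2579.4286 ⇒ m₂ = 2579.4286/7 = 368.48980
Σ(xᵢ − x̄)³ = -81514.8980 ⇒ m₃ = -81514.8980/7 = -11644.98542
m₂^(3/2) = 368.48980^(1.5) = 7073.56256
g1 = m₃ / m₂^(3/2) = -11644.98542 / 7073.56256 ≈ -1.646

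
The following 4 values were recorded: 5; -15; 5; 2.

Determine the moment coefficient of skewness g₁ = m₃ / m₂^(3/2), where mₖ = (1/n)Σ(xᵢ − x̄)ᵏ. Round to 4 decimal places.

x̄ = (5 - 15 + 5 + 2) / 4 = -0.7500
deviations (xᵢ − x̄): 5.7500, -14.2500, 5.7500, 2.7500
Σ(xᵢ − x̄)² = 276.7500 ⇒ m₂ = 276.7500/4 = 69.18750
Σ(xᵢ − x̄)³ = -2492.6250 ⇒ m₃ = -2492.6250/4 = -623.15625
m₂^(3/2) = 69.18750^(1.5) = 575.49487
g₁ = m₃ / m₂^(3/2) = -623.15625 / 575.49487 ≈ -1.0828

-1.0828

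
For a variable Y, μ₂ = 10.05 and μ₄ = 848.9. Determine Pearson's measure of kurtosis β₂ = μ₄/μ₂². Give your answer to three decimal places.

8.405

μ₂² = 10.05² = 101.00250
μ₄/μ₂² = 848.9 / 101.00250 = 8.40474
β₂ ≈ 8.405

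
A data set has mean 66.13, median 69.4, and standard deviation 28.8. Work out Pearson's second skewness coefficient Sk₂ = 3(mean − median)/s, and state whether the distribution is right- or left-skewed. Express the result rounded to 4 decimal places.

Sk₂ = 3(66.13 − 69.4) / 28.8 = 3 × -3.2700 / 28.8
    = -9.8100 / 28.8 ≈ -0.3406
Sk₂ < 0 ⇒ mean < median ⇒ left-skewed (negative skew).

-0.3406, left-skewed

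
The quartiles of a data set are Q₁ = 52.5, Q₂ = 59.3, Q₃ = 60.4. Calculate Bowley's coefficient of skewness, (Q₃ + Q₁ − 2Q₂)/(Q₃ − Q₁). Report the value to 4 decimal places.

numerator: Q₃ + Q₁ − 2Q₂ = 60.4 + 52.5 − 2×59.3 = -5.7000
denominator: Q₃ − Q₁ = 60.4 − 52.5 = 7.9000
Bowley skewness = -5.7000 / 7.9000 ≈ -0.7215

-0.7215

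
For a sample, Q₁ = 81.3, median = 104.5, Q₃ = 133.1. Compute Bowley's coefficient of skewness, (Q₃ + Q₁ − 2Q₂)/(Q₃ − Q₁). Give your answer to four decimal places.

0.1042

numerator: Q₃ + Q₁ − 2Q₂ = 133.1 + 81.3 − 2×104.5 = 5.4000
denominator: Q₃ − Q₁ = 133.1 − 81.3 = 51.8000
Bowley skewness = 5.4000 / 51.8000 ≈ 0.1042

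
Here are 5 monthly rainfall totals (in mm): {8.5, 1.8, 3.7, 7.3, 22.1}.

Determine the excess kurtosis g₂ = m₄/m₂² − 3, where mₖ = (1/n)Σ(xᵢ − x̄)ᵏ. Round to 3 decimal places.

x̄ = 8.6800
Σ(xᵢ − x̄)² = 254.1680 ⇒ m₂ = 50.83360
Σ(xᵢ − x̄)⁴ = 35293.9463 ⇒ m₄ = 7058.78927
m₂² = 2584.05489
g₂ = m₄/m₂² − 3 = 2.73167 − 3 ≈ -0.268

-0.268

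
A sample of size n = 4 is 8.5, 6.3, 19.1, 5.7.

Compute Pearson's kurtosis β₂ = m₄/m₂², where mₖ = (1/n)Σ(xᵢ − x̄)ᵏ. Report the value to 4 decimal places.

2.2268

x̄ = 9.9000
Σ(xᵢ − x̄)² = 117.2000 ⇒ m₂ = 29.30000
Σ(xᵢ − x̄)⁴ = 7646.9024 ⇒ m₄ = 1911.72560
m₂² = 858.49000
β₂ = m₄/m₂² = 1911.72560 / 858.49000 ≈ 2.2268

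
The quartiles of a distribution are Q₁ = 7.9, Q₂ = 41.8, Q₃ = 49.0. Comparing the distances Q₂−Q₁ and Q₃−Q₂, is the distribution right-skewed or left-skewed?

left-skewed

Q₂ − Q₁ = 33.9;  Q₃ − Q₂ = 7.2
Q₂ − Q₁ > Q₃ − Q₂ ⇒ the lower half is more spread out ⇒ left-skewed.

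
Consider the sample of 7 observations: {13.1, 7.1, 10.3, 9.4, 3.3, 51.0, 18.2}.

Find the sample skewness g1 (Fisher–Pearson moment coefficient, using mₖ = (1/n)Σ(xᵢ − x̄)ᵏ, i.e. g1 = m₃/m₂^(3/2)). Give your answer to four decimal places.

1.6990

x̄ = (13.1 + 7.1 + 10.3 + 9.4 + 3.3 + 51.0 + 18.2) / 7 = 16.0571
deviations (xᵢ − x̄): -2.9571, -8.9571, -5.7571, -6.6571, -12.7571, 34.9429, 2.1429
Σ(xᵢ − x̄)² = 1554.7771 ⇒ m₂ = 1554.7771/7 = 222.11102
Σ(xᵢ − x̄)³ = 39368.6835 ⇒ m₃ = 39368.6835/7 = 5624.09764
m₂^(3/2) = 222.11102^(1.5) = 3310.20706
g1 = m₃ / m₂^(3/2) = 5624.09764 / 3310.20706 ≈ 1.6990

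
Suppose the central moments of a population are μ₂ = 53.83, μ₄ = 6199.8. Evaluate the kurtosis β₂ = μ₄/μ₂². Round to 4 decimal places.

μ₂² = 53.83² = 2897.66890
μ₄/μ₂² = 6199.8 / 2897.66890 = 2.13958
β₂ ≈ 2.1396

2.1396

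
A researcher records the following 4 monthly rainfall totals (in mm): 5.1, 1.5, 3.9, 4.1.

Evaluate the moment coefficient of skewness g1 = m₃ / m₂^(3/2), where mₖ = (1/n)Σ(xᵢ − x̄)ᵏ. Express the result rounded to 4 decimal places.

x̄ = (5.1 + 1.5 + 3.9 + 4.1) / 4 = 3.6500
deviations (xᵢ − x̄): 1.4500, -2.1500, 0.2500, 0.4500
Σ(xᵢ − x̄)² = 6.9900 ⇒ m₂ = 6.9900/4 = 1.74750
Σ(xᵢ − x̄)³ = -6.7830 ⇒ m₃ = -6.7830/4 = -1.69575
m₂^(3/2) = 1.74750^(1.5) = 2.31007
g1 = m₃ / m₂^(3/2) = -1.69575 / 2.31007 ≈ -0.7341

-0.7341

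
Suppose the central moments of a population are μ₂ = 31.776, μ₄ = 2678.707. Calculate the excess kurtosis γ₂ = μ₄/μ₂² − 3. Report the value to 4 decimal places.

μ₂² = 31.776² = 1009.71418
μ₄/μ₂² = 2678.707 / 1009.71418 = 2.65294
γ₂ = 2.65294 − 3 ≈ -0.3471

-0.3471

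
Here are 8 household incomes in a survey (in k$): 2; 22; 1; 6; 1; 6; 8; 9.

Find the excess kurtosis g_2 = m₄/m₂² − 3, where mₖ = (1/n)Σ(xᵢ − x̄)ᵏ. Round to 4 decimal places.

1.0906

x̄ = 6.8750
Σ(xᵢ − x̄)² = 328.8750 ⇒ m₂ = 41.10938
Σ(xᵢ − x̄)⁴ = 55304.3379 ⇒ m₄ = 6913.04224
m₂² = 1689.98071
g_2 = m₄/m₂² − 3 = 4.09060 − 3 ≈ 1.0906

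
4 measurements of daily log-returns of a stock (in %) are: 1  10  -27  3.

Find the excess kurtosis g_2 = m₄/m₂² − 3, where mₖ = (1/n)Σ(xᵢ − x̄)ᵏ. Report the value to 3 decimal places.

x̄ = -3.2500
Σ(xᵢ − x̄)² = 796.7500 ⇒ m₂ = 199.18750
Σ(xᵢ − x̄)⁴ = 350840.8281 ⇒ m₄ = 87710.20703
m₂² = 39675.66016
g_2 = m₄/m₂² − 3 = 2.21068 − 3 ≈ -0.789

-0.789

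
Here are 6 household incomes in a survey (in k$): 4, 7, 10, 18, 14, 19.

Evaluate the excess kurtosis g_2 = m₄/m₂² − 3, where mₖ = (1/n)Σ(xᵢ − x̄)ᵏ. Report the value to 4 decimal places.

x̄ = 12.0000
Σ(xᵢ − x̄)² = 182.0000 ⇒ m₂ = 30.33333
Σ(xᵢ − x̄)⁴ = 8450.0000 ⇒ m₄ = 1408.33333
m₂² = 920.11111
g_2 = m₄/m₂² − 3 = 1.53061 − 3 ≈ -1.4694

-1.4694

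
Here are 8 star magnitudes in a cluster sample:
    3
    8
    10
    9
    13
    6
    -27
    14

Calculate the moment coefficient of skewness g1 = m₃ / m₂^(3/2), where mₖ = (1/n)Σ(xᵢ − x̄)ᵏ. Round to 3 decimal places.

-1.952

x̄ = (3 + 8 + 10 + 9 + 13 + 6 - 27 + 14) / 8 = 4.5000
deviations (xᵢ − x̄): -1.5000, 3.5000, 5.5000, 4.5000, 8.5000, 1.5000, -31.5000, 9.5000
Σ(xᵢ − x̄)² = 1222.0000 ⇒ m₂ = 1222.0000/8 = 152.75000
Σ(xᵢ − x̄)³ = -29484.0000 ⇒ m₃ = -29484.0000/8 = -3685.50000
m₂^(3/2) = 152.75000^(1.5) = 1887.86888
g1 = m₃ / m₂^(3/2) = -3685.50000 / 1887.86888 ≈ -1.952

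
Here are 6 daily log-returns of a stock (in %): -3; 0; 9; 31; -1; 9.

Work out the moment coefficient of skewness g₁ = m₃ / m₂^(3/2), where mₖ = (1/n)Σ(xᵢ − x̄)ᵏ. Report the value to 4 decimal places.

x̄ = (-3 + 0 + 9 + 31 - 1 + 9) / 6 = 7.5000
deviations (xᵢ − x̄): -10.5000, -7.5000, 1.5000, 23.5000, -8.5000, 1.5000
Σ(xᵢ − x̄)² = 795.5000 ⇒ m₂ = 795.5000/6 = 132.58333
Σ(xᵢ − x̄)³ = 10791.0000 ⇒ m₃ = 10791.0000/6 = 1798.50000
m₂^(3/2) = 132.58333^(1.5) = 1526.62862
g₁ = m₃ / m₂^(3/2) = 1798.50000 / 1526.62862 ≈ 1.1781

1.1781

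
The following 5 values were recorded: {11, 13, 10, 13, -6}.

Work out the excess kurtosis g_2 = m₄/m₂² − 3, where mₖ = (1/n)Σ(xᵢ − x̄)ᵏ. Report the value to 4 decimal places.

0.1199

x̄ = 8.2000
Σ(xᵢ − x̄)² = 258.8000 ⇒ m₂ = 51.76000
Σ(xᵢ − x̄)⁴ = 41792.3360 ⇒ m₄ = 8358.46720
m₂² = 2679.09760
g_2 = m₄/m₂² − 3 = 3.11988 − 3 ≈ 0.1199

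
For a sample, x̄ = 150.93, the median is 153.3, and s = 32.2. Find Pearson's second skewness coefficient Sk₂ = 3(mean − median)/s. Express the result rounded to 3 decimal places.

-0.221

Sk₂ = 3(150.93 − 153.3) / 32.2 = 3 × -2.3700 / 32.2
    = -7.1100 / 32.2 ≈ -0.221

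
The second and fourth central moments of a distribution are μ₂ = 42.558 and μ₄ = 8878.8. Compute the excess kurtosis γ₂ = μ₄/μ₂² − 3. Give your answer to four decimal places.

μ₂² = 42.558² = 1811.18336
μ₄/μ₂² = 8878.8 / 1811.18336 = 4.90221
γ₂ = 4.90221 − 3 ≈ 1.9022

1.9022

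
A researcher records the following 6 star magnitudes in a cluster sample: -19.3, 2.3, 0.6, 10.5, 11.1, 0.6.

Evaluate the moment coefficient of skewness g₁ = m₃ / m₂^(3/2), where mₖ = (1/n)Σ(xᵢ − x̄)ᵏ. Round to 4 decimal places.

-1.0524

x̄ = (-19.3 + 2.3 + 0.6 + 10.5 + 11.1 + 0.6) / 6 = 0.9667
deviations (xᵢ − x̄): -20.2667, 1.3333, -0.3667, 9.5333, 10.1333, -0.3667
Σ(xᵢ − x̄)² = 606.3533 ⇒ m₂ = 606.3533/6 = 101.05889
Σ(xᵢ − x̄)³ = -6415.0464 ⇒ m₃ = -6415.0464/6 = -1069.17441
m₂^(3/2) = 101.05889^(1.5) = 1015.92531
g₁ = m₃ / m₂^(3/2) = -1069.17441 / 1015.92531 ≈ -1.0524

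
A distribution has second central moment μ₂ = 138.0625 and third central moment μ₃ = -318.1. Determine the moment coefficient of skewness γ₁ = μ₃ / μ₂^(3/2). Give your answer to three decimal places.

σ = √μ₂ = √138.0625 = 11.75000
σ³ = μ₂^(3/2) = 1622.23438
γ₁ = μ₃/σ³ = -318.1 / 1622.23438 ≈ -0.196

-0.196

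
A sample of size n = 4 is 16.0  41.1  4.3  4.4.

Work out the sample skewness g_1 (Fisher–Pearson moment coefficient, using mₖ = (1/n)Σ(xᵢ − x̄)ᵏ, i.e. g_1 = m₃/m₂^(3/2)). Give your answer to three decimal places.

x̄ = (16.0 + 41.1 + 4.3 + 4.4) / 4 = 16.4500
deviations (xᵢ − x̄): -0.4500, 24.6500, -12.1500, -12.0500
Σ(xᵢ − x̄)² = 900.6500 ⇒ m₂ = 900.6500/4 = 225.16250
Σ(xᵢ − x̄)³ = 11434.5000 ⇒ m₃ = 11434.5000/4 = 2858.62500
m₂^(3/2) = 225.16250^(1.5) = 3378.65691
g_1 = m₃ / m₂^(3/2) = 2858.62500 / 3378.65691 ≈ 0.846

0.846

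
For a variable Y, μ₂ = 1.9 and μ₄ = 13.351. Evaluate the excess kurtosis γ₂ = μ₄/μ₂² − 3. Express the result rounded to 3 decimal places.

μ₂² = 1.9² = 3.61000
μ₄/μ₂² = 13.351 / 3.61000 = 3.69834
γ₂ = 3.69834 − 3 ≈ 0.698

0.698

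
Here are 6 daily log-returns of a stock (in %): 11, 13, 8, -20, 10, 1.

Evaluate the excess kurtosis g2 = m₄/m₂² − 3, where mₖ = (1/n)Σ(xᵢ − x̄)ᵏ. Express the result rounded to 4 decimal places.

0.4097

x̄ = 3.8333
Σ(xᵢ − x̄)² = 766.8333 ⇒ m₂ = 127.80556
Σ(xᵢ − x̄)⁴ = 334166.1528 ⇒ m₄ = 55694.35880
m₂² = 16334.26003
g2 = m₄/m₂² − 3 = 3.40967 − 3 ≈ 0.4097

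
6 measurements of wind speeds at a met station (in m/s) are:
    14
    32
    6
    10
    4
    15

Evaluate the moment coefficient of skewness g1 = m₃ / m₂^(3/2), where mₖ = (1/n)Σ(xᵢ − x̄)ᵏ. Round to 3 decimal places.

1.087

x̄ = (14 + 32 + 6 + 10 + 4 + 15) / 6 = 13.5000
deviations (xᵢ − x̄): 0.5000, 18.5000, -7.5000, -3.5000, -9.5000, 1.5000
Σ(xᵢ − x̄)² = 503.5000 ⇒ m₂ = 503.5000/6 = 83.91667
Σ(xᵢ − x̄)³ = 5013.0000 ⇒ m₃ = 5013.0000/6 = 835.50000
m₂^(3/2) = 83.91667^(1.5) = 768.72736
g1 = m₃ / m₂^(3/2) = 835.50000 / 768.72736 ≈ 1.087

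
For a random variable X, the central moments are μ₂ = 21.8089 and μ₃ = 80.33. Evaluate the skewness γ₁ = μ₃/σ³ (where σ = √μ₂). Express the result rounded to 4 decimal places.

0.7887

σ = √μ₂ = √21.8089 = 4.67000
σ³ = μ₂^(3/2) = 101.84756
γ₁ = μ₃/σ³ = 80.33 / 101.84756 ≈ 0.7887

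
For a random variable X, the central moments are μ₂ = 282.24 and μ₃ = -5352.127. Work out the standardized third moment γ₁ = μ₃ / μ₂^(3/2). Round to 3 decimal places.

-1.129

σ = √μ₂ = √282.24 = 16.80000
σ³ = μ₂^(3/2) = 4741.63200
γ₁ = μ₃/σ³ = -5352.127 / 4741.63200 ≈ -1.129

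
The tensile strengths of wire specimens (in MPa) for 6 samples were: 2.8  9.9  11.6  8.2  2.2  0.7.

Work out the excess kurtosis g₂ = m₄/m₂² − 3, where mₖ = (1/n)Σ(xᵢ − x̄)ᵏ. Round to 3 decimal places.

x̄ = 5.9000
Σ(xᵢ − x̄)² = 104.1200 ⇒ m₂ = 17.35333
Σ(xᵢ − x̄)⁴ = 2350.5140 ⇒ m₄ = 391.75233
m₂² = 301.13818
g₂ = m₄/m₂² − 3 = 1.30091 − 3 ≈ -1.699

-1.699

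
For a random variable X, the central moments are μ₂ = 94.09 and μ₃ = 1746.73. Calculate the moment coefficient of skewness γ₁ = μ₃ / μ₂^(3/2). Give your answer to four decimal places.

σ = √μ₂ = √94.09 = 9.70000
σ³ = μ₂^(3/2) = 912.67300
γ₁ = μ₃/σ³ = 1746.73 / 912.67300 ≈ 1.9139

1.9139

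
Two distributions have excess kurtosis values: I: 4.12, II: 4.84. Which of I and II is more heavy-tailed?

II

Higher excess kurtosis ⇒ heavier tails relative to the normal distribution.
4.12 vs 4.84: the larger is 4.84, so II has heavier tails.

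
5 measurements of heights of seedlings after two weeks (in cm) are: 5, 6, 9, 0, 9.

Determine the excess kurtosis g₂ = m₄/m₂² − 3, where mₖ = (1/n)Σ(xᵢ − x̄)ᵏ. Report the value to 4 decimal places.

x̄ = 5.8000
Σ(xᵢ − x̄)² = 54.8000 ⇒ m₂ = 10.96000
Σ(xᵢ − x̄)⁴ = 1341.7760 ⇒ m₄ = 268.35520
m₂² = 120.12160
g₂ = m₄/m₂² − 3 = 2.23403 − 3 ≈ -0.7660

-0.7660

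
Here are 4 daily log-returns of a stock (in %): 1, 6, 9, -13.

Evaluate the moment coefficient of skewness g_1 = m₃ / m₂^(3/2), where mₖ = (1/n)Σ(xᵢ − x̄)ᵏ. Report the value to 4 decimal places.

-0.7881

x̄ = (1 + 6 + 9 - 13) / 4 = 0.7500
deviations (xᵢ − x̄): 0.2500, 5.2500, 8.2500, -13.7500
Σ(xᵢ − x̄)² = 284.7500 ⇒ m₂ = 284.7500/4 = 71.18750
Σ(xᵢ − x̄)³ = -1893.3750 ⇒ m₃ = -1893.3750/4 = -473.34375
m₂^(3/2) = 71.18750^(1.5) = 600.62805
g_1 = m₃ / m₂^(3/2) = -473.34375 / 600.62805 ≈ -0.7881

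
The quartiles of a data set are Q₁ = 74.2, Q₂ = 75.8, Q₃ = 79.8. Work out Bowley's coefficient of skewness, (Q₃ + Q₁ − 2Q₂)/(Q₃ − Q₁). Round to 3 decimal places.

numerator: Q₃ + Q₁ − 2Q₂ = 79.8 + 74.2 − 2×75.8 = 2.4000
denominator: Q₃ − Q₁ = 79.8 − 74.2 = 5.6000
Bowley skewness = 2.4000 / 5.6000 ≈ 0.429

0.429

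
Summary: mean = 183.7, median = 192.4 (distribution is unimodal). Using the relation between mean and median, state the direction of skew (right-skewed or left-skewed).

left-skewed

mean − median = 183.7 − 192.4 = -8.7
mean < median ⇒ the longer tail is on the left ⇒ left-skewed (negatively skewed).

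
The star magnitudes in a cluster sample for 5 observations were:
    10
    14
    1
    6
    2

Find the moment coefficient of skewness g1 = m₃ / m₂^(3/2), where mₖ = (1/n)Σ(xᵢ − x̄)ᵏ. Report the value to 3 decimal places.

x̄ = (10 + 14 + 1 + 6 + 2) / 5 = 6.6000
deviations (xᵢ − x̄): 3.4000, 7.4000, -5.6000, -0.6000, -4.6000
Σ(xᵢ − x̄)² = 119.2000 ⇒ m₂ = 119.2000/5 = 23.84000
Σ(xᵢ − x̄)³ = 171.3600 ⇒ m₃ = 171.3600/5 = 34.27200
m₂^(3/2) = 23.84000^(1.5) = 116.40171
g1 = m₃ / m₂^(3/2) = 34.27200 / 116.40171 ≈ 0.294

0.294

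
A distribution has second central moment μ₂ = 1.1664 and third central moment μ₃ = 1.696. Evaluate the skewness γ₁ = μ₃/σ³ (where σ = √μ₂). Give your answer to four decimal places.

1.3463

σ = √μ₂ = √1.1664 = 1.08000
σ³ = μ₂^(3/2) = 1.25971
γ₁ = μ₃/σ³ = 1.696 / 1.25971 ≈ 1.3463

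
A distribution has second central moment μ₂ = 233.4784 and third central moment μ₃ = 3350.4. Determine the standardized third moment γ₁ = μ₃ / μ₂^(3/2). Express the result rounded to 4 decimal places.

σ = √μ₂ = √233.4784 = 15.28000
σ³ = μ₂^(3/2) = 3567.54995
γ₁ = μ₃/σ³ = 3350.4 / 3567.54995 ≈ 0.9391

0.9391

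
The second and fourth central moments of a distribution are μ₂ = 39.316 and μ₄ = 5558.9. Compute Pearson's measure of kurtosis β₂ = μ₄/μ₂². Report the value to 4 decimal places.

3.5963

μ₂² = 39.316² = 1545.74786
μ₄/μ₂² = 5558.9 / 1545.74786 = 3.59625
β₂ ≈ 3.5963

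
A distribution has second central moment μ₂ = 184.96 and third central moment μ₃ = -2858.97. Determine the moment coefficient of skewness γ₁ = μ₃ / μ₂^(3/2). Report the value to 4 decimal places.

σ = √μ₂ = √184.96 = 13.60000
σ³ = μ₂^(3/2) = 2515.45600
γ₁ = μ₃/σ³ = -2858.97 / 2515.45600 ≈ -1.1366

-1.1366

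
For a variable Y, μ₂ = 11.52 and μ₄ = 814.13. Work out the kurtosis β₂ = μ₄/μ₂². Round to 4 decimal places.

6.1346

μ₂² = 11.52² = 132.71040
μ₄/μ₂² = 814.13 / 132.71040 = 6.13464
β₂ ≈ 6.1346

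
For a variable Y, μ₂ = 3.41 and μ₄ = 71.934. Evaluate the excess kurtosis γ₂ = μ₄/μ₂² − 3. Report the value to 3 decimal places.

μ₂² = 3.41² = 11.62810
μ₄/μ₂² = 71.934 / 11.62810 = 6.18622
γ₂ = 6.18622 − 3 ≈ 3.186

3.186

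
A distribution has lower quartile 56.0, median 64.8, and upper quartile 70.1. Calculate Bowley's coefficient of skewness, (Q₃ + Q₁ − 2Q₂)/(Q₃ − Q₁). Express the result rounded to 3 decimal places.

-0.248

numerator: Q₃ + Q₁ − 2Q₂ = 70.1 + 56.0 − 2×64.8 = -3.5000
denominator: Q₃ − Q₁ = 70.1 − 56.0 = 14.1000
Bowley skewness = -3.5000 / 14.1000 ≈ -0.248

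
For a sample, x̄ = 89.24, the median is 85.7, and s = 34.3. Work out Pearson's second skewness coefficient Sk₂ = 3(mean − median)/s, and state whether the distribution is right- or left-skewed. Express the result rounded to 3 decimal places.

Sk₂ = 3(89.24 − 85.7) / 34.3 = 3 × 3.5400 / 34.3
    = 10.6200 / 34.3 ≈ 0.310
Sk₂ > 0 ⇒ mean > median ⇒ right-skewed (positive skew).

0.310, right-skewed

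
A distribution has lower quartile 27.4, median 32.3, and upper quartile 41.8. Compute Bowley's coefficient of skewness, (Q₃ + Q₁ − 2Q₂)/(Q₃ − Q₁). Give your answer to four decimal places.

numerator: Q₃ + Q₁ − 2Q₂ = 41.8 + 27.4 − 2×32.3 = 4.6000
denominator: Q₃ − Q₁ = 41.8 − 27.4 = 14.4000
Bowley skewness = 4.6000 / 14.4000 ≈ 0.3194

0.3194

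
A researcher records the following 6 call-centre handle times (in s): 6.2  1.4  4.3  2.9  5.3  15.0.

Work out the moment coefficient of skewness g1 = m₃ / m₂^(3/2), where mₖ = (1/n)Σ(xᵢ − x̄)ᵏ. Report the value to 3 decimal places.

x̄ = (6.2 + 1.4 + 4.3 + 2.9 + 5.3 + 15.0) / 6 = 5.8500
deviations (xᵢ − x̄): 0.3500, -4.4500, -1.5500, -2.9500, -0.5500, 9.1500
Σ(xᵢ − x̄)² = 115.0550 ⇒ m₂ = 115.0550/6 = 19.17583
Σ(xᵢ − x̄)³ = 648.4200 ⇒ m₃ = 648.4200/6 = 108.07000
m₂^(3/2) = 19.17583^(1.5) = 83.97140
g1 = m₃ / m₂^(3/2) = 108.07000 / 83.97140 ≈ 1.287

1.287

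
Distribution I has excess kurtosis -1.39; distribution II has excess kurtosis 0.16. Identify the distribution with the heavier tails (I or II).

Higher excess kurtosis ⇒ heavier tails relative to the normal distribution.
-1.39 vs 0.16: the larger is 0.16, so II has heavier tails. (II is leptokurtic — heavier-than-normal tails; the other is platykurtic.)

II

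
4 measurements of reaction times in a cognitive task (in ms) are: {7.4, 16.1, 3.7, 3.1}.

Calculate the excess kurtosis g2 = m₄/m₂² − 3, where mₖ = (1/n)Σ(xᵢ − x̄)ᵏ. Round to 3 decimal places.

x̄ = 7.5750
Σ(xᵢ − x̄)² = 107.7475 ⇒ m₂ = 26.93688
Σ(xᵢ − x̄)⁴ = 5908.2421 ⇒ m₄ = 1477.06051
m₂² = 725.59523
g2 = m₄/m₂² − 3 = 2.03565 − 3 ≈ -0.964

-0.964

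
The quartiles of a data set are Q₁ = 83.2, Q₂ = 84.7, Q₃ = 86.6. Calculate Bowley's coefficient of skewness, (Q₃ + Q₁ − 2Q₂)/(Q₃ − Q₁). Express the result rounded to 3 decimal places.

0.118

numerator: Q₃ + Q₁ − 2Q₂ = 86.6 + 83.2 − 2×84.7 = 0.4000
denominator: Q₃ − Q₁ = 86.6 − 83.2 = 3.4000
Bowley skewness = 0.4000 / 3.4000 ≈ 0.118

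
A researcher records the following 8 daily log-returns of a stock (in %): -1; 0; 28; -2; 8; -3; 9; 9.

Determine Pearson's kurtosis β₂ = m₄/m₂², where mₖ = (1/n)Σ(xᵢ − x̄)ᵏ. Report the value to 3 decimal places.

3.674

x̄ = 6.0000
Σ(xᵢ − x̄)² = 736.0000 ⇒ m₂ = 92.00000
Σ(xᵢ − x̄)⁴ = 248788.0000 ⇒ m₄ = 31098.50000
m₂² = 8464.00000
β₂ = m₄/m₂² = 31098.50000 / 8464.00000 ≈ 3.674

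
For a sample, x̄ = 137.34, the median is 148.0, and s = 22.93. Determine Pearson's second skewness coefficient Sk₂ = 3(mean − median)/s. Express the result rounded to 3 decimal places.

-1.395

Sk₂ = 3(137.34 − 148.0) / 22.93 = 3 × -10.6600 / 22.93
    = -31.9800 / 22.93 ≈ -1.395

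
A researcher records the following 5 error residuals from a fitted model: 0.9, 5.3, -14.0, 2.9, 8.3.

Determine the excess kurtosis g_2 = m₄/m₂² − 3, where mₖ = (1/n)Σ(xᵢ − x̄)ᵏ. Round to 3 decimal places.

x̄ = 0.6800
Σ(xᵢ − x̄)² = 299.8880 ⇒ m₂ = 59.97760
Σ(xᵢ − x̄)⁴ = 50292.6338 ⇒ m₄ = 10058.52677
m₂² = 3597.31250
g_2 = m₄/m₂² − 3 = 2.79612 − 3 ≈ -0.204

-0.204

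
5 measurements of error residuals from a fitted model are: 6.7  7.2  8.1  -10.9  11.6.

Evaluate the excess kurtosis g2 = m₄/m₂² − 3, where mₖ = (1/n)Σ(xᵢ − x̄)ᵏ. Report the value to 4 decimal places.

0.0459

x̄ = 4.5400
Σ(xᵢ − x̄)² = 312.6520 ⇒ m₂ = 62.53040
Σ(xᵢ − x̄)⁴ = 59548.3451 ⇒ m₄ = 11909.66901
m₂² = 3910.05092
g2 = m₄/m₂² − 3 = 3.04591 − 3 ≈ 0.0459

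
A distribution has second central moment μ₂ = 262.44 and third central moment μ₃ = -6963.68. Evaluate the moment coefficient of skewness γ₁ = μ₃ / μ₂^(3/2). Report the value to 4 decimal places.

-1.6379

σ = √μ₂ = √262.44 = 16.20000
σ³ = μ₂^(3/2) = 4251.52800
γ₁ = μ₃/σ³ = -6963.68 / 4251.52800 ≈ -1.6379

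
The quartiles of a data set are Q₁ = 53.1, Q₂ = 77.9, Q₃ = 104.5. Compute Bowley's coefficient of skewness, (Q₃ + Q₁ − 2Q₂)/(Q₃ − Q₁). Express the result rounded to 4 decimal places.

numerator: Q₃ + Q₁ − 2Q₂ = 104.5 + 53.1 − 2×77.9 = 1.8000
denominator: Q₃ − Q₁ = 104.5 − 53.1 = 51.4000
Bowley skewness = 1.8000 / 51.4000 ≈ 0.0350

0.0350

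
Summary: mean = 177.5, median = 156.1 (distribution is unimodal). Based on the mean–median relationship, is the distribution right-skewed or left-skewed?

right-skewed

mean − median = 177.5 − 156.1 = 21.4
mean > median ⇒ the longer tail is on the right ⇒ right-skewed (positively skewed).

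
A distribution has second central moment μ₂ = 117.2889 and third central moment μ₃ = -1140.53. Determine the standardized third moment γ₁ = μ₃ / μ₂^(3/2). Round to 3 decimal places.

σ = √μ₂ = √117.2889 = 10.83000
σ³ = μ₂^(3/2) = 1270.23879
γ₁ = μ₃/σ³ = -1140.53 / 1270.23879 ≈ -0.898

-0.898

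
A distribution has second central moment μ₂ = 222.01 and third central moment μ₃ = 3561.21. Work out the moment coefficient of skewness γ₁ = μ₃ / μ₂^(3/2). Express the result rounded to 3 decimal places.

1.077

σ = √μ₂ = √222.01 = 14.90000
σ³ = μ₂^(3/2) = 3307.94900
γ₁ = μ₃/σ³ = 3561.21 / 3307.94900 ≈ 1.077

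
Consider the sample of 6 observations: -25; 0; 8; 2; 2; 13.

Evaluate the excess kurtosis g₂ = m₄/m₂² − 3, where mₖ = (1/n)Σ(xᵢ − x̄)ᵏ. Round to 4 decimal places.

0.3867

x̄ = 0.0000
Σ(xᵢ − x̄)² = 866.0000 ⇒ m₂ = 144.33333
Σ(xᵢ − x̄)⁴ = 423314.0000 ⇒ m₄ = 70552.33333
m₂² = 20832.11111
g₂ = m₄/m₂² − 3 = 3.38671 − 3 ≈ 0.3867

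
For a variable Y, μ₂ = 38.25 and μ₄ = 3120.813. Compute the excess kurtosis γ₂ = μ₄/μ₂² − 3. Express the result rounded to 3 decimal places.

μ₂² = 38.25² = 1463.06250
μ₄/μ₂² = 3120.813 / 1463.06250 = 2.13307
γ₂ = 2.13307 − 3 ≈ -0.867

-0.867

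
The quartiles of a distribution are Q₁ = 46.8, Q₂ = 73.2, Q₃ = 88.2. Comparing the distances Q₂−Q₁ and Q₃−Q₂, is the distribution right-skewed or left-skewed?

Q₂ − Q₁ = 26.4;  Q₃ − Q₂ = 15.0
Q₂ − Q₁ > Q₃ − Q₂ ⇒ the lower half is more spread out ⇒ left-skewed.

left-skewed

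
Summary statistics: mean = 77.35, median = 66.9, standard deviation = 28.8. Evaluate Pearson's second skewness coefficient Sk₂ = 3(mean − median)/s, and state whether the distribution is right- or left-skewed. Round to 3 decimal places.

1.089, right-skewed

Sk₂ = 3(77.35 − 66.9) / 28.8 = 3 × 10.4500 / 28.8
    = 31.3500 / 28.8 ≈ 1.089
Sk₂ > 0 ⇒ mean > median ⇒ right-skewed (positive skew).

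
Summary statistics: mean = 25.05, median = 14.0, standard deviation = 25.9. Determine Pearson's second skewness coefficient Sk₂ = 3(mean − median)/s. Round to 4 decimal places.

1.2799

Sk₂ = 3(25.05 − 14.0) / 25.9 = 3 × 11.0500 / 25.9
    = 33.1500 / 25.9 ≈ 1.2799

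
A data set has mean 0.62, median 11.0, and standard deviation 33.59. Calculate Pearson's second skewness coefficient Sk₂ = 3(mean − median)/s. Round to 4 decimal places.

-0.9271

Sk₂ = 3(0.62 − 11.0) / 33.59 = 3 × -10.3800 / 33.59
    = -31.1400 / 33.59 ≈ -0.9271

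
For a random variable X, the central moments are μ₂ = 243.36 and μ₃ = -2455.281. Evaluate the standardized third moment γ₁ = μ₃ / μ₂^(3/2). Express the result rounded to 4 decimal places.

σ = √μ₂ = √243.36 = 15.60000
σ³ = μ₂^(3/2) = 3796.41600
γ₁ = μ₃/σ³ = -2455.281 / 3796.41600 ≈ -0.6467

-0.6467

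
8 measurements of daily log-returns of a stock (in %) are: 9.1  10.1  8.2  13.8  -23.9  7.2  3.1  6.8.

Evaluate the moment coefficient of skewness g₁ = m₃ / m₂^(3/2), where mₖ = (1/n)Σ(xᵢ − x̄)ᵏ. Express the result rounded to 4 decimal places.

x̄ = (9.1 + 10.1 + 8.2 + 13.8 - 23.9 + 7.2 + 3.1 + 6.8) / 8 = 4.3000
deviations (xᵢ − x̄): 4.8000, 5.8000, 3.9000, 9.5000, -28.2000, 2.9000, -1.2000, 2.5000
Σ(xᵢ − x̄)² = 973.4800 ⇒ m₂ = 973.4800/8 = 121.68500
Σ(xᵢ − x̄)³ = -21165.0840 ⇒ m₃ = -21165.0840/8 = -2645.63550
m₂^(3/2) = 121.68500^(1.5) = 1342.31848
g₁ = m₃ / m₂^(3/2) = -2645.63550 / 1342.31848 ≈ -1.9709

-1.9709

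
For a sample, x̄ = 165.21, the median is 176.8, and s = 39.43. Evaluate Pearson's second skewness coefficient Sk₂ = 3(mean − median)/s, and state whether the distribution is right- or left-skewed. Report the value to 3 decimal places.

-0.882, left-skewed

Sk₂ = 3(165.21 − 176.8) / 39.43 = 3 × -11.5900 / 39.43
    = -34.7700 / 39.43 ≈ -0.882
Sk₂ < 0 ⇒ mean < median ⇒ left-skewed (negative skew).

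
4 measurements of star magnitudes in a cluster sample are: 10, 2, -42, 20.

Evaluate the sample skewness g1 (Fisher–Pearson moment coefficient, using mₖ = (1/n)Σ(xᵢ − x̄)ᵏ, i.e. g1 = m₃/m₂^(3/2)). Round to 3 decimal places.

x̄ = (10 + 2 - 42 + 20) / 4 = -2.5000
deviations (xᵢ − x̄): 12.5000, 4.5000, -39.5000, 22.5000
Σ(xᵢ − x̄)² = 2243.0000 ⇒ m₂ = 2243.0000/4 = 560.75000
Σ(xᵢ − x̄)³ = -48195.0000 ⇒ m₃ = -48195.0000/4 = -12048.75000
m₂^(3/2) = 560.75000^(1.5) = 13278.64998
g1 = m₃ / m₂^(3/2) = -12048.75000 / 13278.64998 ≈ -0.907

-0.907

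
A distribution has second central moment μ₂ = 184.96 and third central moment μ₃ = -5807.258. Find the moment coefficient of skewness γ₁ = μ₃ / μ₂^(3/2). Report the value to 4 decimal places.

σ = √μ₂ = √184.96 = 13.60000
σ³ = μ₂^(3/2) = 2515.45600
γ₁ = μ₃/σ³ = -5807.258 / 2515.45600 ≈ -2.3086

-2.3086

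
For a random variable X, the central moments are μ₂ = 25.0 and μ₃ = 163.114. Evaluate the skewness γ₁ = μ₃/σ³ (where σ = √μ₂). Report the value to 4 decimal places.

σ = √μ₂ = √25.0 = 5.00000
σ³ = μ₂^(3/2) = 125.00000
γ₁ = μ₃/σ³ = 163.114 / 125.00000 ≈ 1.3049

1.3049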